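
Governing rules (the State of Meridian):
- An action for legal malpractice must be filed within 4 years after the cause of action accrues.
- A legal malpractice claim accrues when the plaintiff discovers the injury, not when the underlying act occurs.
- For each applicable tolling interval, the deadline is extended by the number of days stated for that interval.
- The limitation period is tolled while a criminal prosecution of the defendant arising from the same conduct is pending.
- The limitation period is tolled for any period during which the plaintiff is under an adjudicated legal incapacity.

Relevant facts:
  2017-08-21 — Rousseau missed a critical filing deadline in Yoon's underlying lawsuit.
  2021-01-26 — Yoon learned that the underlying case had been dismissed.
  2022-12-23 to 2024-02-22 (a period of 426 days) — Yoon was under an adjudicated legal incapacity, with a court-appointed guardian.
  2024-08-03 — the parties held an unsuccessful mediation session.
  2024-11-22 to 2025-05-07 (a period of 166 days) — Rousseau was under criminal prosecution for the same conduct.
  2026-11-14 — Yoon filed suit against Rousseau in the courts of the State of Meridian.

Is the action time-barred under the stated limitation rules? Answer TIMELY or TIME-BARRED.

TIME-BARRED

The claim did not accrue until Yoon discovered the injury on 2021-01-26; the 2017-08-21 act date does not start the clock under the stated rule.
The untolled deadline — 4 years after 2021-01-26 — is 2025-01-26.
Because the plaintiff's legal incapacity ran from 2022-12-23 to 2024-02-22, the deadline is extended by 426 days to 2026-03-28.
The pending criminal prosecution from 2024-11-22 to 2025-05-07 tolled the period for 166 days, extending the deadline to 2026-09-10.
Nothing else in the chronology tolls or restarts the period.
Yoon filed on 2026-11-14, after the 2026-09-10 deadline, so the action is time-barred.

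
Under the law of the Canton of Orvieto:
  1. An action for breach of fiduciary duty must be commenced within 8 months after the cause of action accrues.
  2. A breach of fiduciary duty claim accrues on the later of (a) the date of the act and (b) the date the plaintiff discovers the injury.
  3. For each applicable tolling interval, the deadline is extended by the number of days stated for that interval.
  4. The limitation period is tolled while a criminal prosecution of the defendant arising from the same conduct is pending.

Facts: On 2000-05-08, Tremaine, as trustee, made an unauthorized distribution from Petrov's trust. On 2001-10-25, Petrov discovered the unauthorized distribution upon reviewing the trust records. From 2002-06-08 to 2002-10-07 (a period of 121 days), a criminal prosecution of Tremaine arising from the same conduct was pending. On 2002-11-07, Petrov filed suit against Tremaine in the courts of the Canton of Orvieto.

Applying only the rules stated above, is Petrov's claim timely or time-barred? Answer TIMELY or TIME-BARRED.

Because discovery on 2001-10-25 post-dates the 2000-05-08 act, accrual under the later-of rule falls on 2001-10-25.
The untolled deadline — 8 months after 2001-10-25 — is 2002-06-25.
The period was tolled for 121 days by the pending criminal prosecution (2002-06-08 to 2002-10-07), pushing the deadline to 2002-10-24.
Filing on 2002-11-07 missed the 2002-10-24 deadline — the action is time-barred.

TIME-BARRED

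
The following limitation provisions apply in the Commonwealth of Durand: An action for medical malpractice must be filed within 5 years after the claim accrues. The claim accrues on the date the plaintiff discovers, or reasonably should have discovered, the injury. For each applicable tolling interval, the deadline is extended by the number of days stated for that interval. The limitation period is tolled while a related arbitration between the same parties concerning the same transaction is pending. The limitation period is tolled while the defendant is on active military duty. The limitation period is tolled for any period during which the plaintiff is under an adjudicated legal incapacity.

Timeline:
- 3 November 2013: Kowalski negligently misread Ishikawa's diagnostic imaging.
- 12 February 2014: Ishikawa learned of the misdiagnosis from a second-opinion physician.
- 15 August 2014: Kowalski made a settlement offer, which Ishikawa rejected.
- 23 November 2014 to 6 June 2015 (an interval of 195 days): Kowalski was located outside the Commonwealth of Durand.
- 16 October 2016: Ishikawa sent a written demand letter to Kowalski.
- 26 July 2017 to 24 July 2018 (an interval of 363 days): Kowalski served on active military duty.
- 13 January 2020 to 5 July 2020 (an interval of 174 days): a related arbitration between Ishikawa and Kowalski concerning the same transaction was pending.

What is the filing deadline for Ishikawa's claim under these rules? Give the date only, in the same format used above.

2 August 2020

Accrual is tied to discovery, so the period began on 12 February 2014 rather than on 3 November 2013 when the act occurred.
5 years from 12 February 2014 is 12 February 2019.
The defendant's active military service from 26 July 2017 to 24 July 2018 tolled the period for 363 days, extending the deadline to 10 February 2020.
The pending related arbitration from 13 January 2020 to 5 July 2020 tolled the period for 174 days, extending the deadline to 2 August 2020.
The defendant's absence from the jurisdiction from 23 November 2014 to 6 June 2015 does not toll the period, because no stated rule makes the defendant's absence a tolling event.
The other events in the timeline have no effect on the limitation period under the stated rules.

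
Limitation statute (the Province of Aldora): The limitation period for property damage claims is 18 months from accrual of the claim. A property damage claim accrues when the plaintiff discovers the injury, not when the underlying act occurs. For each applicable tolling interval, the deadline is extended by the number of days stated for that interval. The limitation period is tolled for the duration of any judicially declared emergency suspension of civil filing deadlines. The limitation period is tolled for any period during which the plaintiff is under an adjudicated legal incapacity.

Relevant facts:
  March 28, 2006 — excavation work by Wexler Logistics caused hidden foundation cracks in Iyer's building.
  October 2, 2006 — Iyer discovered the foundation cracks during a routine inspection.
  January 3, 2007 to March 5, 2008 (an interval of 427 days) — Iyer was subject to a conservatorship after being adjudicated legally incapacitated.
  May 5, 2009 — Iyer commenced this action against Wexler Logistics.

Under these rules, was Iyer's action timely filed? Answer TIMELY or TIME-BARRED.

TIMELY

The claim did not accrue until Iyer discovered the injury on October 2, 2006; the March 28, 2006 act date does not start the clock under the stated rule.
18 months from October 2, 2006 is April 2, 2008.
Because the plaintiff's legal incapacity ran from January 3, 2007 to March 5, 2008, the deadline is extended by 427 days to June 3, 2009.
The May 5, 2009 filing precedes the June 3, 2009 deadline; the claim is timely.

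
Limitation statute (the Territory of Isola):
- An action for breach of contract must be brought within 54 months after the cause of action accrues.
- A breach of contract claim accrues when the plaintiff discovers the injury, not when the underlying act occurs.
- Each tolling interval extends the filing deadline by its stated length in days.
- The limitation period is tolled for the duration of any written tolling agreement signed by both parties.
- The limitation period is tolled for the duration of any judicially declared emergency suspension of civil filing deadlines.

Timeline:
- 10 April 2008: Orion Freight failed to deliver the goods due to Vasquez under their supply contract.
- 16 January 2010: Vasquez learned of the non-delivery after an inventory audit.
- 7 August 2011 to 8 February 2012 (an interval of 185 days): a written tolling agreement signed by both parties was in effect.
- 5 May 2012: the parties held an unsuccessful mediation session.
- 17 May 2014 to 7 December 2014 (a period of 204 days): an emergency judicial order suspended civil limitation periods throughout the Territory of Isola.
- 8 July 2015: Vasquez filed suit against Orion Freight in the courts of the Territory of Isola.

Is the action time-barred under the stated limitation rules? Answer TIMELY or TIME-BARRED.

TIMELY

Under the discovery rule, the claim accrued on 16 January 2010, when Vasquez discovered the injury — not on the 10 April 2008 date of the underlying act.
Adding the 54 months base period to 16 January 2010 gives a deadline of 16 July 2014, before any tolling.
The period was tolled for 185 days by the written tolling agreement (7 August 2011 to 8 February 2012), pushing the deadline to 17 January 2015.
The emergency suspension of filing deadlines from 17 May 2014 to 7 December 2014 tolled the period for 204 days, extending the deadline to 9 August 2015.
The other events in the timeline have no effect on the limitation period under the stated rules.
Vasquez filed on 8 July 2015, before the 9 August 2015 deadline, so the action is timely.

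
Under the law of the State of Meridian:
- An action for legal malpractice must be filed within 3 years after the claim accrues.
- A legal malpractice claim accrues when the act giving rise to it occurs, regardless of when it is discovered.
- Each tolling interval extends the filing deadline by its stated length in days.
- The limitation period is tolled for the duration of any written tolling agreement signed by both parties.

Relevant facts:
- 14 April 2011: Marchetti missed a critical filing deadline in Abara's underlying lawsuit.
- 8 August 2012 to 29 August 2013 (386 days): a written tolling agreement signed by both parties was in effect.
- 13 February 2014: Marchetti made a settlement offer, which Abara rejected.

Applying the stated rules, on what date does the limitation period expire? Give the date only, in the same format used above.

The claim accrued on 14 April 2011, when the wrongful act occurred.
The untolled deadline — 3 years after 14 April 2011 — is 14 April 2014.
The written tolling agreement from 8 August 2012 to 29 August 2013 tolled the period for 386 days, extending the deadline to 5 May 2015.
Nothing else in the chronology tolls or restarts the period.

5 May 2015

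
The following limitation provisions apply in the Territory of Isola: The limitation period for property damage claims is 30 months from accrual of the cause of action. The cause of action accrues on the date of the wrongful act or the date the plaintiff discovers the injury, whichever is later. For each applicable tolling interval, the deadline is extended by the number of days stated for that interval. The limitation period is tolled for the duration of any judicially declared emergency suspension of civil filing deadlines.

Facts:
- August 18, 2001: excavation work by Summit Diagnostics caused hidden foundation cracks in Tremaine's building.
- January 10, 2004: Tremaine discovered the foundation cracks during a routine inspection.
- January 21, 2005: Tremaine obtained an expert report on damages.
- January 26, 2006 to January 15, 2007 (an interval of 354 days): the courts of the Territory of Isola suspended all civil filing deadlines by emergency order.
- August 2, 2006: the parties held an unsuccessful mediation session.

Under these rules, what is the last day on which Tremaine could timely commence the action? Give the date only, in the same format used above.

June 29, 2007

Because discovery on January 10, 2004 post-dates the August 18, 2001 act, accrual under the later-of rule falls on January 10, 2004.
Adding the 30 months base period to January 10, 2004 gives a deadline of July 10, 2006, before any tolling.
The period was tolled for 354 days by the emergency suspension of filing deadlines (January 26, 2006 to January 15, 2007), pushing the deadline to June 29, 2007.
None of the other events listed affects the running of the period under the stated rules.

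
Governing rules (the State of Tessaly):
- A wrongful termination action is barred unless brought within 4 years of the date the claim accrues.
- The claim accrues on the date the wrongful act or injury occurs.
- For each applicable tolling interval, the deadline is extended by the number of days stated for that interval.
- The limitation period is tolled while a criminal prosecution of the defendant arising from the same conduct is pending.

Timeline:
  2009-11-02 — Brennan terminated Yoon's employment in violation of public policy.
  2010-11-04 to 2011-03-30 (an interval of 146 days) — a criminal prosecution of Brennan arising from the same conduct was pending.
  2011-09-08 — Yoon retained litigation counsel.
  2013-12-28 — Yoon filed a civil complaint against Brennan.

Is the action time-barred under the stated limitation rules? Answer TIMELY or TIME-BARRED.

The limitation period began to run on 2009-11-02.
4 years from 2009-11-02 is 2013-11-02.
The pending criminal prosecution from 2010-11-04 to 2011-03-30 tolled the period for 146 days, extending the deadline to 2014-03-28.
None of the other events listed affects the running of the period under the stated rules.
Filing on 2013-12-28 beat the 2014-03-28 deadline — the action is timely.

TIMELY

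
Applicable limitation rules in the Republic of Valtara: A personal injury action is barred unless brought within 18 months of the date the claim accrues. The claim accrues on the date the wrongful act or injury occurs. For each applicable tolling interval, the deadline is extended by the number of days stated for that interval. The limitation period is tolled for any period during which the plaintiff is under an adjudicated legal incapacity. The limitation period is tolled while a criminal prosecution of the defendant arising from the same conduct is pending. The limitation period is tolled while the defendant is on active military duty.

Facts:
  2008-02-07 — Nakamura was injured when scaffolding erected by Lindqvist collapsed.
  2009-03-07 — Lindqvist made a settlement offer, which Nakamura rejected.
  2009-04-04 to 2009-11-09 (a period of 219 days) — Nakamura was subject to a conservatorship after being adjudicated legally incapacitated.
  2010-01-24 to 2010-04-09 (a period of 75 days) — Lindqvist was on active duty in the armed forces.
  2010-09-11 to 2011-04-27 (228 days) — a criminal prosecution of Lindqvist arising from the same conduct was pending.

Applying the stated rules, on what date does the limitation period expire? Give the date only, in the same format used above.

2010-05-28

The claim accrued on 2008-02-07, when the wrongful act occurred.
The untolled deadline — 18 months after 2008-02-07 — is 2009-08-07.
The period was tolled for 219 days by the plaintiff's legal incapacity (2009-04-04 to 2009-11-09), pushing the deadline to 2010-03-14.
Because the defendant's active military service ran from 2010-01-24 to 2010-04-09, the deadline is extended by 75 days to 2010-05-28.
By the time the pending criminal prosecution began on 2010-09-11, the limitation period had already expired on 2010-05-28; that interval cannot revive it.
None of the other events listed affects the running of the period under the stated rules.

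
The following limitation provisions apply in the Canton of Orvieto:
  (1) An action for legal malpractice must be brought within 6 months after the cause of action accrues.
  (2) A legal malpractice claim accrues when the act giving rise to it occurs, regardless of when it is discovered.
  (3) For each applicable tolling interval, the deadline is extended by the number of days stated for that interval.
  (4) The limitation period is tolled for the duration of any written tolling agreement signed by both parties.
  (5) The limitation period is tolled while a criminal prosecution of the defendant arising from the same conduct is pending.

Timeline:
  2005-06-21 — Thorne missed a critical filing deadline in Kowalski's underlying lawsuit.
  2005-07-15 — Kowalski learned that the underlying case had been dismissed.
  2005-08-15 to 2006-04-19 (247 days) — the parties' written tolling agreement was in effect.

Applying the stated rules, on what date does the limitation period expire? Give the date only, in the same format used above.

The claim accrued on 2005-06-21, when the wrongful act occurred; under the stated occurrence rule the 2005-07-15 discovery does not delay accrual.
The untolled deadline — 6 months after 2005-06-21 — is 2005-12-21.
Because the written tolling agreement ran from 2005-08-15 to 2006-04-19, the deadline is extended by 247 days to 2006-08-25.

2006-08-25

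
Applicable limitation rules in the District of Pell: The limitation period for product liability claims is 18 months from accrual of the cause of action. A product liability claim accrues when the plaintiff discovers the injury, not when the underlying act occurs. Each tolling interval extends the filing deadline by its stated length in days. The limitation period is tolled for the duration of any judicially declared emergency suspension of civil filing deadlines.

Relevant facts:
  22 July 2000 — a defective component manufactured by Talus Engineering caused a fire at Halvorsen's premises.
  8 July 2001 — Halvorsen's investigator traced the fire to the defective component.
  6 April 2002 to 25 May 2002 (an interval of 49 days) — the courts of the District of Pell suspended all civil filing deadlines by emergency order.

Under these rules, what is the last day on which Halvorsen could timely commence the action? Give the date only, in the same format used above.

26 February 2003

The claim did not accrue until Halvorsen discovered the injury on 8 July 2001; the 22 July 2000 act date does not start the clock under the stated rule.
The untolled deadline — 18 months after 8 July 2001 — is 8 January 2003.
The emergency suspension of filing deadlines from 6 April 2002 to 25 May 2002 tolled the period for 49 days, extending the deadline to 26 February 2003.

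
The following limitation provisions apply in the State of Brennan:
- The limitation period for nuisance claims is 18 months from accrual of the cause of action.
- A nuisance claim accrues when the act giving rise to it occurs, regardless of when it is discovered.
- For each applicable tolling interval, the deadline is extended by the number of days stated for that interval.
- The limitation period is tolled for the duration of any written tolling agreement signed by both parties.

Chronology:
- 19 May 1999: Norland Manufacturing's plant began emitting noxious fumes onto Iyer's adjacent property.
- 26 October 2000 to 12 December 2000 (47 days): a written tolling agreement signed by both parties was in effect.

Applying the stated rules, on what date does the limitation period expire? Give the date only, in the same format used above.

The claim accrued on 19 May 1999, when the wrongful act occurred.
Adding the 18 months base period to 19 May 1999 gives a deadline of 19 November 2000, before any tolling.
The period was tolled for 47 days by the written tolling agreement (26 October 2000 to 12 December 2000), pushing the deadline to 5 January 2001.

5 January 2001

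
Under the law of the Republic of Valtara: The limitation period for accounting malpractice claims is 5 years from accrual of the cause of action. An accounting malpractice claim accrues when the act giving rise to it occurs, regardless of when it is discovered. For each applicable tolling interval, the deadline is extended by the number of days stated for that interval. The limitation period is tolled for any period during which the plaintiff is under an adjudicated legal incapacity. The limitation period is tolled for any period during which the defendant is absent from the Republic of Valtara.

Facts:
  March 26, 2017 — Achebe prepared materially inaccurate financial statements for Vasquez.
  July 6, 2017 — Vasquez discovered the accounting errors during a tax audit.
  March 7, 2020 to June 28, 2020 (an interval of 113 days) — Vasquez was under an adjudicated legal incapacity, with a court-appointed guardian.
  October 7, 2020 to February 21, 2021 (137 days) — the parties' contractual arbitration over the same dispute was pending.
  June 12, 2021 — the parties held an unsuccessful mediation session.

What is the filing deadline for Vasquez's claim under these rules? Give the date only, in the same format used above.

Accrual is governed by the date of the act, so the period began to run on March 26, 2017; the later discovery on July 6, 2017 is irrelevant under the stated rule.
5 years from March 26, 2017 is March 26, 2022.
The plaintiff's legal incapacity from March 7, 2020 to June 28, 2020 tolled the period for 113 days, extending the deadline to July 17, 2022.
The pending related arbitration from October 7, 2020 to February 21, 2021 does not toll the period, because no stated rule makes a pending arbitration a tolling event.
None of the other events listed affects the running of the period under the stated rules.

July 17, 2022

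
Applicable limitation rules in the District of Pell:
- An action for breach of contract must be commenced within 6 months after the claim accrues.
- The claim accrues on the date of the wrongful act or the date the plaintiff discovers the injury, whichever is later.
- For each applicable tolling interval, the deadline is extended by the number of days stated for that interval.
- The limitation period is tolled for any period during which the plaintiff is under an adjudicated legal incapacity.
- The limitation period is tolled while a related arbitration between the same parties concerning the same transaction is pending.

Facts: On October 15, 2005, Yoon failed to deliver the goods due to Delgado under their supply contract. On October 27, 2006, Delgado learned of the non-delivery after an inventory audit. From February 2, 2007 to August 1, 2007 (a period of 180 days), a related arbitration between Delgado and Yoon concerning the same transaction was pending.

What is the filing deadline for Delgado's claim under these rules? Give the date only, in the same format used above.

Because discovery on October 27, 2006 post-dates the October 15, 2005 act, accrual under the later-of rule falls on October 27, 2006.
6 months from October 27, 2006 is April 27, 2007.
Because the pending related arbitration ran from February 2, 2007 to August 1, 2007, the deadline is extended by 180 days to October 24, 2007.

October 24, 2007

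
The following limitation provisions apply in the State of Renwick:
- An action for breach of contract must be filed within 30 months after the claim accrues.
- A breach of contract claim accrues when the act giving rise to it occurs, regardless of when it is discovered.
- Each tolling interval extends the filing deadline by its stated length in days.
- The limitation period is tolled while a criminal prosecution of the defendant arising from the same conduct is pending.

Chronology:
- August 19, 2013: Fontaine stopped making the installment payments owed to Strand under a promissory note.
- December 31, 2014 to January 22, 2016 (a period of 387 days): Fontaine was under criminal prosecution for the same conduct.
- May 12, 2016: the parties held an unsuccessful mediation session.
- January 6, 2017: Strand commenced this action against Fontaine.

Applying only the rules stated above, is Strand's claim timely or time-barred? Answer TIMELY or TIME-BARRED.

TIMELY

The claim accrued on August 19, 2013, the date of the act.
Adding the 30 months base period to August 19, 2013 gives a deadline of February 19, 2016, before any tolling.
The pending criminal prosecution from December 31, 2014 to January 22, 2016 tolled the period for 387 days, extending the deadline to March 12, 2017.
Nothing else in the chronology tolls or restarts the period.
Filing on January 6, 2017 beat the March 12, 2017 deadline — the action is timely.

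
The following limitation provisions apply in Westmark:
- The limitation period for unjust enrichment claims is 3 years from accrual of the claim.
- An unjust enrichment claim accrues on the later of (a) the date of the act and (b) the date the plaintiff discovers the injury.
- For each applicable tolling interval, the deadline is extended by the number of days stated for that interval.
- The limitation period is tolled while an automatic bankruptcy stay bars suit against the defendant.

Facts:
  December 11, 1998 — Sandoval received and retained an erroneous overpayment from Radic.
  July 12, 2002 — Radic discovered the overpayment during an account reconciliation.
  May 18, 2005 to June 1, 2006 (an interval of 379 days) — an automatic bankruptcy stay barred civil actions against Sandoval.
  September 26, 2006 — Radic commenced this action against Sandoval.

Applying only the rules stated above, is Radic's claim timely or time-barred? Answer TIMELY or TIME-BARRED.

TIME-BARRED

Taking the later of the act (December 11, 1998) and discovery (July 12, 2002), the claim accrued on July 12, 2002.
3 years from July 12, 2002 is July 12, 2005.
The automatic bankruptcy stay from May 18, 2005 to June 1, 2006 tolled the period for 379 days, extending the deadline to July 26, 2006.
The September 26, 2006 filing falls after the July 26, 2006 deadline; the claim is time-barred.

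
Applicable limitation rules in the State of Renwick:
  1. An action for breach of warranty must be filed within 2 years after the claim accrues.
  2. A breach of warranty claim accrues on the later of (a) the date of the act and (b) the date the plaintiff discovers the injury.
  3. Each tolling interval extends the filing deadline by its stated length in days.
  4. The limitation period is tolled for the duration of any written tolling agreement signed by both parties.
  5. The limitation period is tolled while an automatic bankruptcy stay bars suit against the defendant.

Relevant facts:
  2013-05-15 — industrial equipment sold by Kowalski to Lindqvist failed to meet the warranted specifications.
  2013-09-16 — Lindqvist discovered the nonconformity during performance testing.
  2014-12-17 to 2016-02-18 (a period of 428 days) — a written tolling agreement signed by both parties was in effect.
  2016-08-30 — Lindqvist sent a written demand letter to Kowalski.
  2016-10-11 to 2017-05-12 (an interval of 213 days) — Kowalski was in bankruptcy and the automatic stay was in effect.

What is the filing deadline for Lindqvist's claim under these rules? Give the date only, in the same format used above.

The claim accrued on 2013-09-16 — the later of the 2013-05-15 act and the 2013-09-16 discovery.
The untolled deadline — 2 years after 2013-09-16 — is 2015-09-16.
The written tolling agreement from 2014-12-17 to 2016-02-18 tolled the period for 428 days, extending the deadline to 2016-11-17.
The automatic bankruptcy stay from 2016-10-11 to 2017-05-12 tolled the period for 213 days, extending the deadline to 2017-06-18.
Nothing else in the chronology tolls or restarts the period.

2017-06-18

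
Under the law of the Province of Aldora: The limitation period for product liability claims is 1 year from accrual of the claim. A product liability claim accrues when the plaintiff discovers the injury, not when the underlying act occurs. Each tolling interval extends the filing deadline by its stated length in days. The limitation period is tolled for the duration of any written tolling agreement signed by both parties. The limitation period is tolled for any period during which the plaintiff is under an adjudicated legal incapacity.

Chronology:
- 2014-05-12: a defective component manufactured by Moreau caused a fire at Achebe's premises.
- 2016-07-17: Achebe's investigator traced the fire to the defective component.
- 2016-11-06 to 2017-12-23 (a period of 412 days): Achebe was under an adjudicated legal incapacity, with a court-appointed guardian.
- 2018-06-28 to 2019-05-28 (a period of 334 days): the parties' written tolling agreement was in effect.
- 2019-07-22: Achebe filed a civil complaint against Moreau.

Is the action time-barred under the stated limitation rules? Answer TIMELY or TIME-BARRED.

Accrual is tied to discovery, so the period began on 2016-07-17 rather than on 2014-05-12 when the act occurred.
The untolled deadline — 1 year after 2016-07-17 — is 2017-07-17.
Because the plaintiff's legal incapacity ran from 2016-11-06 to 2017-12-23, the deadline is extended by 412 days to 2018-09-02.
The written tolling agreement from 2018-06-28 to 2019-05-28 tolled the period for 334 days, extending the deadline to 2019-08-02.
The 2019-07-22 filing precedes the 2019-08-02 deadline; the claim is timely.

TIMELY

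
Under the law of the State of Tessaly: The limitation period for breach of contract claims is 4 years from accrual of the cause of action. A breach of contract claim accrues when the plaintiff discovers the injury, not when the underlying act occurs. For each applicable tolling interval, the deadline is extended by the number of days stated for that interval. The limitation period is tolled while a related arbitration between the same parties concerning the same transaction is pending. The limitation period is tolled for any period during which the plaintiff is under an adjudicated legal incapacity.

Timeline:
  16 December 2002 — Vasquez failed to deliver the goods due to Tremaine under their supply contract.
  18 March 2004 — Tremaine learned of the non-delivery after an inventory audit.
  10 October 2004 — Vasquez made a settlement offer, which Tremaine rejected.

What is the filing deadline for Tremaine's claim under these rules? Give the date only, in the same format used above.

18 March 2008

Under the discovery rule, the claim accrued on 18 March 2004, when Tremaine discovered the injury — not on the 16 December 2002 date of the underlying act.
The untolled deadline — 4 years after 18 March 2004 — is 18 March 2008.
Nothing else in the chronology tolls or restarts the period.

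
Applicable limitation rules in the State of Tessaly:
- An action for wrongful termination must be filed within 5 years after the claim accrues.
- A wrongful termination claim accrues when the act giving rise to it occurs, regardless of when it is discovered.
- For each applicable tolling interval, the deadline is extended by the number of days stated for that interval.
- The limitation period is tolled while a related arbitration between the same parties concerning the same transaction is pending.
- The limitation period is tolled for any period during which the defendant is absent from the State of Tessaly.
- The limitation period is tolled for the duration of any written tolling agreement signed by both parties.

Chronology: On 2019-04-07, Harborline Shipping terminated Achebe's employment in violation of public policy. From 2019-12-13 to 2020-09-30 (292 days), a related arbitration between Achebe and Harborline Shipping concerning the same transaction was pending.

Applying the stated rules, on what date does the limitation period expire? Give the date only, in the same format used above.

2025-01-24

The claim accrued on 2019-04-07, when the wrongful act occurred.
Adding the 5 years base period to 2019-04-07 gives a deadline of 2024-04-07, before any tolling.
The period was tolled for 292 days by the pending related arbitration (2019-12-13 to 2020-09-30), pushing the deadline to 2025-01-24.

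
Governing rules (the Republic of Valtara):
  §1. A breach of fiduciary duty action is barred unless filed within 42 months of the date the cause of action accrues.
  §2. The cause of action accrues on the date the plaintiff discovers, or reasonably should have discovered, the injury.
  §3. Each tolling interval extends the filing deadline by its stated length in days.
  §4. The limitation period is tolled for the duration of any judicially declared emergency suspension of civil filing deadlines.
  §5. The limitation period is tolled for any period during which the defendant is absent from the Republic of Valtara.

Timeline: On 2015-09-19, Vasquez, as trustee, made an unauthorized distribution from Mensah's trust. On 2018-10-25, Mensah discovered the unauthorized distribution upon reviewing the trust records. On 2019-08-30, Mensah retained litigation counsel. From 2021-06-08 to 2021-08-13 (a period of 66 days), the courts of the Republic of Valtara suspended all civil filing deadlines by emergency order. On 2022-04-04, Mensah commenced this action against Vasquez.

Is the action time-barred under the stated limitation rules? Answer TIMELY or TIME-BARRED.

TIMELY

Under the discovery rule, the claim accrued on 2018-10-25, when Mensah discovered the injury — not on the 2015-09-19 date of the underlying act.
42 months from 2018-10-25 is 2022-04-25.
The emergency suspension of filing deadlines from 2021-06-08 to 2021-08-13 tolled the period for 66 days, extending the deadline to 2022-06-30.
The other events in the timeline have no effect on the limitation period under the stated rules.
Mensah filed on 2022-04-04, before the 2022-06-30 deadline, so the action is timely.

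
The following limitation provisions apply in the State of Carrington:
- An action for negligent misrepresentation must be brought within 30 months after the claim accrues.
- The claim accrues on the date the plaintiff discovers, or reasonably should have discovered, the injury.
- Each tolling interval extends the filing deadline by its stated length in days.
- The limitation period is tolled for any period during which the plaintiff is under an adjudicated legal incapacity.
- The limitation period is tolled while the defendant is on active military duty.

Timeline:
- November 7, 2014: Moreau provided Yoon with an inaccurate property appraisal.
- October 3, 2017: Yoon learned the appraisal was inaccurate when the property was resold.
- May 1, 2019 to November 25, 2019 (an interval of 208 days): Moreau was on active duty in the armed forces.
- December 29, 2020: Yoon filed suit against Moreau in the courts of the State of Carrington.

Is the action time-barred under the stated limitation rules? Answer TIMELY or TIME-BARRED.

TIME-BARRED

Accrual is tied to discovery, so the period began on October 3, 2017 rather than on November 7, 2014 when the act occurred.
30 months from October 3, 2017 is April 3, 2020.
The defendant's active military service from May 1, 2019 to November 25, 2019 tolled the period for 208 days, extending the deadline to October 28, 2020.
The December 29, 2020 filing falls after the October 28, 2020 deadline; the claim is time-barred.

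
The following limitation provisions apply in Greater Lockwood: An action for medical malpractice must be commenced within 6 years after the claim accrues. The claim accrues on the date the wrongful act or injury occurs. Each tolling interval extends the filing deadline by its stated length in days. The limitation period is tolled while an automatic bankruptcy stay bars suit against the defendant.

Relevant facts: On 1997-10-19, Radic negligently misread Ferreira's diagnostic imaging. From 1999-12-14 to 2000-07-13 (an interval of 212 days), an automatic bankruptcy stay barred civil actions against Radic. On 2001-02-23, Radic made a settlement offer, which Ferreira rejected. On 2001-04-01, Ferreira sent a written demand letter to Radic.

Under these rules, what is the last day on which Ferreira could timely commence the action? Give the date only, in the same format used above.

2004-05-18

The limitation period began to run on 1997-10-19.
6 years from 1997-10-19 is 2003-10-19.
The automatic bankruptcy stay from 1999-12-14 to 2000-07-13 tolled the period for 212 days, extending the deadline to 2004-05-18.
None of the other events listed affects the running of the period under the stated rules.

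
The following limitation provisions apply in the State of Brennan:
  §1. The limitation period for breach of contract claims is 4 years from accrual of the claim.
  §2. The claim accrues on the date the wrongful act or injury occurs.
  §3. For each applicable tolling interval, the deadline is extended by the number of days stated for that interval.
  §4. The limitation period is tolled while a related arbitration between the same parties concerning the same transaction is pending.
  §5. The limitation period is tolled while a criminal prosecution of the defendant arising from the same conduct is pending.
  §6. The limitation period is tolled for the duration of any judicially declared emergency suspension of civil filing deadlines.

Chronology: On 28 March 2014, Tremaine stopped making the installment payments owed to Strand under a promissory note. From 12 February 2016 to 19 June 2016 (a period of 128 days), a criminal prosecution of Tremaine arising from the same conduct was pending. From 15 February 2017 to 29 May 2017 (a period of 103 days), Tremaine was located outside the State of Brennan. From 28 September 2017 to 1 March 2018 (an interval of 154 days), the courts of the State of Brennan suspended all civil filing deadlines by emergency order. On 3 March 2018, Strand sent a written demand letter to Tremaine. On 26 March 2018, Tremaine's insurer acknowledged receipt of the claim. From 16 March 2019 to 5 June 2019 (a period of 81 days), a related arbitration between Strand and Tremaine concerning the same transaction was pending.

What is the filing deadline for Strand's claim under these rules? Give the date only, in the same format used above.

4 January 2019

The limitation period began to run on 28 March 2014.
Adding the 4 years base period to 28 March 2014 gives a deadline of 28 March 2018, before any tolling.
Because the pending criminal prosecution ran from 12 February 2016 to 19 June 2016, the deadline is extended by 128 days to 3 August 2018.
Because the emergency suspension of filing deadlines ran from 28 September 2017 to 1 March 2018, the deadline is extended by 154 days to 4 January 2019.
The pending related arbitration from 16 March 2019 to 5 June 2019 began after the period had already run on 4 January 2019, so it has no tolling effect.
Although the defendant's absence ran from 15 February 2017 to 29 May 2017, the stated rules do not make that a tolling event, so it is disregarded.
The other events in the timeline have no effect on the limitation period under the stated rules.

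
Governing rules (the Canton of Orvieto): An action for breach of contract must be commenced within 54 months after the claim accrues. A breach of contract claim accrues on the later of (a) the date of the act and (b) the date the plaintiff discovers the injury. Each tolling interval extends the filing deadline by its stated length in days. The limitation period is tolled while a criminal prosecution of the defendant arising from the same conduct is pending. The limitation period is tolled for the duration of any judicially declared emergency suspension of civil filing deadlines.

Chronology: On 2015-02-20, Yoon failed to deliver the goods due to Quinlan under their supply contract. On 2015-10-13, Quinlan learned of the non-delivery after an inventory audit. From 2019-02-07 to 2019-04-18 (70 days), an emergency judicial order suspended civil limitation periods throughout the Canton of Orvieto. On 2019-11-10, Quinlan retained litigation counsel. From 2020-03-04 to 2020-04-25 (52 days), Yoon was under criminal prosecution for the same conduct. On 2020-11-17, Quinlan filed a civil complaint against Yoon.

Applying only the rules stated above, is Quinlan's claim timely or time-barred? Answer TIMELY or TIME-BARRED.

Because discovery on 2015-10-13 post-dates the 2015-02-20 act, accrual under the later-of rule falls on 2015-10-13.
The untolled deadline — 54 months after 2015-10-13 — is 2020-04-13.
Because the emergency suspension of filing deadlines ran from 2019-02-07 to 2019-04-18, the deadline is extended by 70 days to 2020-06-22.
The pending criminal prosecution from 2020-03-04 to 2020-04-25 tolled the period for 52 days, extending the deadline to 2020-08-13.
Nothing else in the chronology tolls or restarts the period.
Filing on 2020-11-17 missed the 2020-08-13 deadline — the action is time-barred.

TIME-BARRED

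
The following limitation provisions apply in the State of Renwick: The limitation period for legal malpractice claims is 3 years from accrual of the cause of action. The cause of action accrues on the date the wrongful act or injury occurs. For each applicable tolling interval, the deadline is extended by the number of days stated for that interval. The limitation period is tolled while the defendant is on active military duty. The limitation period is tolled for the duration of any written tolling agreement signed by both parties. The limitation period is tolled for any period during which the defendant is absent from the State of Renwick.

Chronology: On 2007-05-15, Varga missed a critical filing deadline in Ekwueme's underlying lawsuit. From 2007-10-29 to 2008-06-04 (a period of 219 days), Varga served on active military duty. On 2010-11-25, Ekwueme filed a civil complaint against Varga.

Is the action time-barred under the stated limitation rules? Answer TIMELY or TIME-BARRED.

The cause of action accrued on 2007-05-15, the date of the act.
3 years from 2007-05-15 is 2010-05-15.
Because the defendant's active military service ran from 2007-10-29 to 2008-06-04, the deadline is extended by 219 days to 2010-12-20.
Ekwueme filed on 2010-11-25, before the 2010-12-20 deadline, so the action is timely.

TIMELY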